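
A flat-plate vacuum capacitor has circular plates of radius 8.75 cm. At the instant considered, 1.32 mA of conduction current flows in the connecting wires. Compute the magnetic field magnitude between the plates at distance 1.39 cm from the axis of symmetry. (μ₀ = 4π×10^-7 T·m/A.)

4.79×10^-10 T

By continuity the displacement current in the gap matches the conduction current: I_d = 1.32×10^-3 A.
An Ampèrian loop of radius r encloses a fraction (r/R)² of I_d. Then B·2πr = μ₀ I_d (r/R)², giving B = μ₀ I_d r/(2πR²) = 4.79×10^-10 T.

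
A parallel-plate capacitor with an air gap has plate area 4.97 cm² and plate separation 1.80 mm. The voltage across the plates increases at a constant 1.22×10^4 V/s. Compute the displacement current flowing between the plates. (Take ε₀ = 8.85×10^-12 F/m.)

C = ε₀A/d = (8.85×10^-12)(4.97×10^-4)/(1.80×10^-3) = 2.444×10^-12 F.
I_d = C dV/dt = (2.444×10^-12)(1.22×10^4) = 2.98×10^-8 A.

2.98×10^-8 A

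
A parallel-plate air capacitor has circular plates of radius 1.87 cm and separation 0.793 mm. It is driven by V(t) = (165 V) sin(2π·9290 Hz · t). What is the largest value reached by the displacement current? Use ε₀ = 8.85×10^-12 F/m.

1.18×10^-4 A

The displacement current equals the conduction current C dV/dt, which peaks at C V₀ ω.
With C = ε₀A/d = (8.85×10^-12)(1.099×10^-3)/(7.93×10^-4) = 1.227×10^-11 F and ω = 2πf = 5.837×10^4 rad/s, I_d,max = (1.227×10^-11)(165)(5.837×10^4) = 1.18×10^-4 A.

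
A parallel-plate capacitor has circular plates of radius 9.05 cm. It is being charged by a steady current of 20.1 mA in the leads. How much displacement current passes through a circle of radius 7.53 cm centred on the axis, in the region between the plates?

By continuity the displacement current in the gap matches the conduction current: I_d = 0.0201 A.
Since J_d is uniform, the enclosed fraction is (r/R)² = 0.6923, giving I_d,enc = 0.0139 A.

0.0139 A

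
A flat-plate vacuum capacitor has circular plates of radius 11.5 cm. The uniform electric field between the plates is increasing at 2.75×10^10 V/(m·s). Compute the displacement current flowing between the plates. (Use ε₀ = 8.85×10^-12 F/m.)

I_d = ε₀ A (dE/dt) = (8.85×10^-12)(0.04155 m²)(2.75×10^10) = 0.0101 A.

0.0101 A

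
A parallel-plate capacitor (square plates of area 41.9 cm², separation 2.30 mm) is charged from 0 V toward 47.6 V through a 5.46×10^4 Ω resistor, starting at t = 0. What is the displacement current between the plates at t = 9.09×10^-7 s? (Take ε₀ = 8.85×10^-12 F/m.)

With C = ε₀A/d = (8.85×10^-12)(4.19×10^-3)/(2.30×10^-3) = 1.612×10^-11 F, the time constant is τ = RC = 8.802×10^-7 s, so t/τ = 1.033 and e^(−t/τ) = 0.3559.
I_d = I_cond = (V₀/R) e^(−t/τ) = (8.718×10^-4)(0.3559) = 3.10×10^-4 A.

3.10×10^-4 A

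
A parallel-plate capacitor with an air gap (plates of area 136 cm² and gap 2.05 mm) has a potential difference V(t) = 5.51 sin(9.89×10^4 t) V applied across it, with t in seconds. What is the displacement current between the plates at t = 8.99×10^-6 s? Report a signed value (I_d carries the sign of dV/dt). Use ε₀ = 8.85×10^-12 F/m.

C = ε₀A/d = (8.85×10^-12)(0.0136)/(2.05×10^-3) = 5.871×10^-11 F. dV/dt = V₀ω·cos(ωt); at ωt = 0.889111 rad this factor is 0.6301.
I_d = C dV/dt = (5.871×10^-11)(5.51)(9.89×10^4)(0.6301) = 2.02×10^-5 A.

2.02×10^-5 A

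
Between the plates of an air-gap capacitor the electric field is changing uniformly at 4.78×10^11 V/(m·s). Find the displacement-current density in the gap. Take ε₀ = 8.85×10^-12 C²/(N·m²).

The displacement-current density is ε₀ ∂E/∂t = (8.85×10^-12)(4.78×10^11) = 4.23 A/m².

4.23 A/m²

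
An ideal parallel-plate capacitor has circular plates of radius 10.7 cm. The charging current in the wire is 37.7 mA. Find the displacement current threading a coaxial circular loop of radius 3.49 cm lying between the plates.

By continuity the displacement current in the gap matches the conduction current: I_d = 0.0377 A.
Since J_d is uniform, the enclosed fraction is (r/R)² = 0.1064, giving I_d,enc = 4.01×10^-3 A.

4.01×10^-3 A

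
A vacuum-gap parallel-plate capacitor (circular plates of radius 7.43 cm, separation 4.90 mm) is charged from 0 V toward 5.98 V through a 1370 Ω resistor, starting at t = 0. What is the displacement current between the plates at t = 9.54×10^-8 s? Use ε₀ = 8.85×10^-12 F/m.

C = ε₀A/d = (8.85×10^-12)(0.01734)/(4.90×10^-3) = 3.132×10^-11 F and τ = RC = 4.291×10^-8 s. I_d in the gap equals the RC charging current.
I_d(t) = (V₀/R) e^(−t/τ) = 4.365×10^-3 · e^(−2.223) = 4.73×10^-4 A.

4.73×10^-4 A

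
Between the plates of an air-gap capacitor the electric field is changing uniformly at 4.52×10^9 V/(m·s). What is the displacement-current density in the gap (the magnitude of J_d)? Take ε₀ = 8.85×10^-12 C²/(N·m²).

0.0400 A/m²

J_d = ε₀ dE/dt = (8.85×10^-12)(4.52×10^9) = 0.0400 A/m².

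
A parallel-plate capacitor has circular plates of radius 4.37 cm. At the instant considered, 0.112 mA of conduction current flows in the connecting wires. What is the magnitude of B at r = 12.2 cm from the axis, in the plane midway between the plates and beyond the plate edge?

1.84×10^-10 T

No conduction current crosses the gap, so I_d there equals the 1.12×10^-4 A in the leads.
For r ≥ R the full I_d is enclosed: B = μ₀ I_d/(2πr) = (4π×10^-7)(1.12×10^-4)/(2π·0.122) = 1.84×10^-10 T.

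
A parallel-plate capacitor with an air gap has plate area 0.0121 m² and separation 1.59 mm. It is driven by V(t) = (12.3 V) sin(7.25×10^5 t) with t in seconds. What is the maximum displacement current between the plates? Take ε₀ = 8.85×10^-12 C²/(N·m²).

The displacement current equals the conduction current C dV/dt, which peaks at C V₀ ω.
With C = ε₀A/d = (8.85×10^-12)(0.0121)/(1.59×10^-3) = 6.735×10^-11 F and ω = 7.25×10^5 rad/s, I_d,max = (6.735×10^-11)(12.3)(7.25×10^5) = 6.01×10^-4 A.

6.01×10^-4 A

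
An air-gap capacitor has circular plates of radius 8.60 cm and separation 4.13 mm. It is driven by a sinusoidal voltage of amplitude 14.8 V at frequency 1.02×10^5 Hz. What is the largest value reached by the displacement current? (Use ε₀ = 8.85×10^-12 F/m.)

4.72×10^-4 A

The displacement current equals the conduction current C dV/dt, which peaks at C V₀ ω.
With C = ε₀A/d = (8.85×10^-12)(0.02324)/(4.13×10^-3) = 4.980×10^-11 F and ω = 2πf = 6.409×10^5 rad/s, I_d,max = (4.980×10^-11)(14.8)(6.409×10^5) = 4.72×10^-4 A.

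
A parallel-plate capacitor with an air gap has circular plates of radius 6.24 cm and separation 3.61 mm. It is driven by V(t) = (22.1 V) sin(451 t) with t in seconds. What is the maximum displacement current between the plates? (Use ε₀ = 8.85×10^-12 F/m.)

2.99×10^-7 A

C = ε₀A/d = (8.85×10^-12)(0.01223)/(3.61×10^-3) = 2.998×10^-11 F; ω = 451 rad/s.
I_d = C dV/dt, so |I_d|_max = C V₀ ω = (2.998×10^-11)(22.1)(451) = 2.99×10^-7 A.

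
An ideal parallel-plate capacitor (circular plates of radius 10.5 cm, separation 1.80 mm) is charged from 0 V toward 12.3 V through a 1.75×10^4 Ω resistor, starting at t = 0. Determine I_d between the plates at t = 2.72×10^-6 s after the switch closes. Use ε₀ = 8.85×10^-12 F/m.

2.82×10^-4 A

C = ε₀A/d = (8.85×10^-12)(0.03464)/(1.80×10^-3) = 1.703×10^-10 F, so τ = RC = 2.980×10^-6 s.
The conduction current is I(t) = (V₀/R) e^(−t/τ), and the displacement current between the plates equals it.
t/τ = 0.9128; I_d = (12.3/1.75×10^4) · e^(−0.9128) = (7.029×10^-4)(0.4014) = 2.82×10^-4 A.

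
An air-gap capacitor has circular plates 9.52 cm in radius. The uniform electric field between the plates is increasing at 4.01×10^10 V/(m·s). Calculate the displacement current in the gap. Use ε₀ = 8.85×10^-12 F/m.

With a uniform field, Φ_E = EA, so I_d = ε₀ A dE/dt = 0.0101 A.

0.0101 A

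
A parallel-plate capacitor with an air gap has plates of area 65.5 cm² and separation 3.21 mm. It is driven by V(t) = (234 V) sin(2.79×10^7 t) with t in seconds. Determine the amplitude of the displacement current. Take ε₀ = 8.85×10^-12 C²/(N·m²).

0.118 A

The displacement current equals the conduction current C dV/dt, which peaks at C V₀ ω.
With C = ε₀A/d = (8.85×10^-12)(6.55×10^-3)/(3.21×10^-3) = 1.806×10^-11 F and ω = 2.79×10^7 rad/s, I_d,max = (1.806×10^-11)(234)(2.79×10^7) = 0.118 A.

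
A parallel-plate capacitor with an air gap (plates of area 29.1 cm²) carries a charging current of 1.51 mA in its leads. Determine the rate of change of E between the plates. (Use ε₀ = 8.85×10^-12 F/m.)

5.86×10^10 V/(m·s)

By continuity, I_d in the gap equals the 1.51 mA flowing in the wire.
Inverting I_d = ε₀ A dE/dt gives dE/dt = 1.51×10^-3 / (8.85×10^-12 · 2.91×10^-3) = 5.86×10^10 V/(m·s).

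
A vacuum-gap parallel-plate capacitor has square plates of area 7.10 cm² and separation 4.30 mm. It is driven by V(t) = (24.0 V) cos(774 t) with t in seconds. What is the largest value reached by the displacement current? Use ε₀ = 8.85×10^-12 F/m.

The displacement current equals the conduction current C dV/dt, which peaks at C V₀ ω.
With C = ε₀A/d = (8.85×10^-12)(7.10×10^-4)/(4.30×10^-3) = 1.461×10^-12 F and ω = 774 rad/s, I_d,max = (1.461×10^-12)(24.0)(774) = 2.71×10^-8 A.

2.71×10^-8 A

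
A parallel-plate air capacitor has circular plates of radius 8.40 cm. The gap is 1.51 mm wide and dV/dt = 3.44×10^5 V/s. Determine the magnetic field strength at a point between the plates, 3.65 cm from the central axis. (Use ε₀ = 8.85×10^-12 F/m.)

dE/dt = (dV/dt)/d = 2.278×10^8 V/(m·s); I_d = ε₀(πR²)(dE/dt) = (8.85×10^-12)(0.02217)(2.278×10^8) = 4.470×10^-5 A.
∮B·dl = μ₀ I_d,enc with I_d,enc = I_d r²/R² = 8.440×10^-6 A; so B = μ₀ I_d,enc/(2πr) = 4.62×10^-11 T.

4.62×10^-11 T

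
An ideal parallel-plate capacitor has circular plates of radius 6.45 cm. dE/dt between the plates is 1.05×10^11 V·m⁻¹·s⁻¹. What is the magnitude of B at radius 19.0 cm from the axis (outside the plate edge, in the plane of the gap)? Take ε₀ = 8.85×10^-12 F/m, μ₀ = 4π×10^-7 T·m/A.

1.28×10^-8 T

I_d = ε₀ dΦ_E/dt = ε₀ πR² (dE/dt) = (8.85×10^-12)(0.01307)(1.05×10^11) = 0.01215 A through the full plate area.
Outside the plates the loop encloses all of I_d, so B·2πr = μ₀ I_d and B = 1.28×10^-8 T.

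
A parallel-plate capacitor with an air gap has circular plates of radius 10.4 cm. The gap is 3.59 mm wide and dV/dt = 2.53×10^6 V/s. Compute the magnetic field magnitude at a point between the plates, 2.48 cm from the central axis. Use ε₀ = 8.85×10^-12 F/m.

With E = V/d, dE/dt = 7.047×10^8 V/(m·s) and πR² = 0.03398 m², giving I_d = ε₀ πR² dE/dt = 2.119×10^-4 A.
∮B·dl = μ₀ I_d,enc with I_d,enc = I_d r²/R² = 1.205×10^-5 A; so B = μ₀ I_d,enc/(2πr) = 9.72×10^-11 T.

9.72×10^-11 T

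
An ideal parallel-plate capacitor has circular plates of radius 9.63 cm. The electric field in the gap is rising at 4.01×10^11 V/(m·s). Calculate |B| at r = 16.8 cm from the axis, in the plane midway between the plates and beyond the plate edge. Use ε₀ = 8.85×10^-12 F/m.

I_d = ε₀ dΦ_E/dt = ε₀ πR² (dE/dt) = (8.85×10^-12)(0.02913)(4.01×10^11) = 0.1034 A through the full plate area.
With r > R the enclosed displacement current is the full I_d; B = μ₀ I_d / (2πr) = 1.23×10^-7 T.

1.23×10^-7 T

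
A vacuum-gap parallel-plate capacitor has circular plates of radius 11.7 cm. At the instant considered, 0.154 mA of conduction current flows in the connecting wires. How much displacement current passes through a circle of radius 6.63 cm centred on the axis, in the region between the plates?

4.95×10^-5 A

Between the plates the displacement current equals the wire current: I_d = 0.154 mA = 1.54×10^-4 A.
The field is uniform, so I_d,enc = I_d (r/R)² = (1.54×10^-4)(6.63/11.7)² = 4.95×10^-5 A.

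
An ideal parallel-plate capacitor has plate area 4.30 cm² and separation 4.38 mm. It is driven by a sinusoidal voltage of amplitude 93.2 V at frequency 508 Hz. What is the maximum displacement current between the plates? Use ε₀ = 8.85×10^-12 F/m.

2.58×10^-7 A

The displacement current equals the conduction current C dV/dt, which peaks at C V₀ ω.
With C = ε₀A/d = (8.85×10^-12)(4.30×10^-4)/(4.38×10^-3) = 8.688×10^-13 F and ω = 2πf = 3192 rad/s, I_d,max = (8.688×10^-13)(93.2)(3192) = 2.58×10^-7 A.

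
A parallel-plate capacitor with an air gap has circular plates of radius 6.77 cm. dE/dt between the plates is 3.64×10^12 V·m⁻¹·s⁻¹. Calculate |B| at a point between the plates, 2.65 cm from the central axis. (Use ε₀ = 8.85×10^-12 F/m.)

Through the whole plate area (πR² = 0.01440 m²), I_d = ε₀ πR² dE/dt = 0.4639 A.
An Ampèrian loop of radius r encloses a fraction (r/R)² of I_d. Then B·2πr = μ₀ I_d (r/R)², giving B = μ₀ I_d r/(2πR²) = 5.36×10^-7 T.

5.36×10^-7 T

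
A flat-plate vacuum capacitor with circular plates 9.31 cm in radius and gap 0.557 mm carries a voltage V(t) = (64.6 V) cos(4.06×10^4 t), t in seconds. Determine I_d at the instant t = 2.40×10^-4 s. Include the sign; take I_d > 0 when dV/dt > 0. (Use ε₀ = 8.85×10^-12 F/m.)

3.56×10^-4 A

dE/dt = (V₀ω/d)·−sin(ωt) with ωt = 9.744 rad: (64.6)(4.06×10^4)(0.3138)/(5.57×10^-4) = 1.478×10^9 V/(m·s).
I_d = ε₀ A dE/dt = (8.85×10^-12)(0.02723)(1.478×10^9) = 3.56×10^-4 A.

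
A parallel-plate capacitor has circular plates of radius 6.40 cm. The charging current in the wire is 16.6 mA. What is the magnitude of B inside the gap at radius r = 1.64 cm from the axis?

Between the plates the displacement current equals the wire current: I_d = 16.6 mA = 0.0166 A.
An Ampèrian loop of radius r encloses a fraction (r/R)² of I_d. Then B·2πr = μ₀ I_d (r/R)², giving B = μ₀ I_d r/(2πR²) = 1.33×10^-8 T.

1.33×10^-8 T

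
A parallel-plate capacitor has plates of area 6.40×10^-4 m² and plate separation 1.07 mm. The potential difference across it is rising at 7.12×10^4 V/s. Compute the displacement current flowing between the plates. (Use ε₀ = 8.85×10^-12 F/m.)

C = ε₀A/d = (8.85×10^-12)(6.40×10^-4)/(1.07×10^-3) = 5.293×10^-12 F.
I_d = C dV/dt = (5.293×10^-12)(7.12×10^4) = 3.77×10^-7 A.

3.77×10^-7 A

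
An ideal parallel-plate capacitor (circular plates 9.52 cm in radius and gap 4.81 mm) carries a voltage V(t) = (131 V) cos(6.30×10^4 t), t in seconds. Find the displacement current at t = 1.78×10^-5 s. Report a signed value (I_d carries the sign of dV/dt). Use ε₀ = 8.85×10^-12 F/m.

dE/dt = (V₀ω/d)·−sin(ωt) with ωt = 1.1214 rad: (131)(6.30×10^4)(-0.9007)/(4.81×10^-3) = -1.545×10^9 V/(m·s).
I_d = ε₀ A dE/dt = (8.85×10^-12)(0.02847)(-1.545×10^9) = -3.89×10^-4 A.

-3.89×10^-4 A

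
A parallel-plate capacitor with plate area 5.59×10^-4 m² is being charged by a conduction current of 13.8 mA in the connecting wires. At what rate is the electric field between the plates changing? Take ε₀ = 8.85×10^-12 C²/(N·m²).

2.79×10^12 V/(m·s)

By continuity, I_d in the gap equals the 13.8 mA flowing in the wire.
Then dE/dt = I_d/(ε₀A) = 2.79×10^12 V/(m·s).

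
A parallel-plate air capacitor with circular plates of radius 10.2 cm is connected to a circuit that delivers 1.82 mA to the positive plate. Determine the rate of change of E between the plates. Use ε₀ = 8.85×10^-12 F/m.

6.29×10^9 V/(m·s)

By continuity, I_d in the gap equals the 1.82 mA flowing in the wire.
Then dE/dt = I_d/(ε₀A) = 6.29×10^9 V/(m·s).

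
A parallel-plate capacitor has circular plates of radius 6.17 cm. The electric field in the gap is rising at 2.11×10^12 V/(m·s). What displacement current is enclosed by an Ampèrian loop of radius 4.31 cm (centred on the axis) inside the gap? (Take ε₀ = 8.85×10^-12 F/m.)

0.109 A

Through the whole plate area (πR² = 0.01196 m²), I_d = ε₀ πR² dE/dt = 0.2233 A.
Since J_d is uniform, the enclosed fraction is (r/R)² = 0.4880, giving I_d,enc = 0.109 A.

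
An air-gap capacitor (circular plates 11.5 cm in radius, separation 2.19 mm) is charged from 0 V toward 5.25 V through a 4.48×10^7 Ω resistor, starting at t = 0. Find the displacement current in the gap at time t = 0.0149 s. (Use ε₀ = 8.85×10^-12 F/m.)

1.62×10^-8 A

C = ε₀A/d = (8.85×10^-12)(0.04155)/(2.19×10^-3) = 1.679×10^-10 F, so τ = RC = 7.522×10^-3 s.
The conduction current is I(t) = (V₀/R) e^(−t/τ), and the displacement current between the plates equals it.
t/τ = 1.981; I_d = (5.25/4.48×10^7) · e^(−1.981) = (1.172×10^-7)(0.1379) = 1.62×10^-8 A.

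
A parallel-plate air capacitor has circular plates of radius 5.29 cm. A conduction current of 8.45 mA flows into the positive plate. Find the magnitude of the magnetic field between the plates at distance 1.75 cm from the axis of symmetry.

Between the plates the displacement current equals the wire current: I_d = 8.45 mA = 8.45×10^-3 A.
For r < R the Ampère–Maxwell law gives B(2πr) = μ₀ I_d (r²/R²), so B = μ₀ I_d r/(2πR²) = (4π×10^-7)(8.45×10^-3)(0.0175)/(2π·0.0529²) = 1.06×10^-8 T.

1.06×10^-8 T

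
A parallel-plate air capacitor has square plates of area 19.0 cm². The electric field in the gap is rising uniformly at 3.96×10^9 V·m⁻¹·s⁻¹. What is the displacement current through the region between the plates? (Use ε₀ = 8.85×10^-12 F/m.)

6.66×10^-5 A

With a uniform field, Φ_E = EA, so I_d = ε₀ A dE/dt = 6.66×10^-5 A.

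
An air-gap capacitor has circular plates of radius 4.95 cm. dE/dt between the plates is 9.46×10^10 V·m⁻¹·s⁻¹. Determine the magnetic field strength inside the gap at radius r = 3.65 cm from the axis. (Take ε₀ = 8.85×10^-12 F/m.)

1.92×10^-8 T

Total displacement current: I_d = ε₀(πR²)(dE/dt) = (8.85×10^-12)(7.698×10^-3)(9.46×10^10) = 6.445×10^-3 A.
For r < R the Ampère–Maxwell law gives B(2πr) = μ₀ I_d (r²/R²), so B = μ₀ I_d r/(2πR²) = (4π×10^-7)(6.445×10^-3)(0.0365)/(2π·0.0495²) = 1.92×10^-8 T.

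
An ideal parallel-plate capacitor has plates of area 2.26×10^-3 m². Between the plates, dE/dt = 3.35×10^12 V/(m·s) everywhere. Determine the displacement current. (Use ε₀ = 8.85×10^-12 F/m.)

0.0670 A

With a uniform field, Φ_E = EA, so I_d = ε₀ A dE/dt = 0.0670 A.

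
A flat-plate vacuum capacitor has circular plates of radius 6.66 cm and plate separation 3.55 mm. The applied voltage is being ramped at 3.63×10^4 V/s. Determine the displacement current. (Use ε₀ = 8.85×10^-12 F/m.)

1.26×10^-6 A

E = V/d so dE/dt = (dV/dt)/d = 1.023×10^7 V/(m·s), and I_d = ε₀ A dE/dt = (8.85×10^-12)(0.01393)(1.023×10^7) = 1.26×10^-6 A.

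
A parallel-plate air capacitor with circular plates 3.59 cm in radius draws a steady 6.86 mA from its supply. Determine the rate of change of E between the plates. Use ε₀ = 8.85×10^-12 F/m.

1.91×10^11 V/(m·s)

By continuity, I_d in the gap equals the 6.86 mA flowing in the wire.
Since I_d = ε₀ A dE/dt, dE/dt = I_d/(ε₀A) = (6.86×10^-3)/((8.85×10^-12)(4.049×10^-3)) = 1.91×10^11 V/(m·s).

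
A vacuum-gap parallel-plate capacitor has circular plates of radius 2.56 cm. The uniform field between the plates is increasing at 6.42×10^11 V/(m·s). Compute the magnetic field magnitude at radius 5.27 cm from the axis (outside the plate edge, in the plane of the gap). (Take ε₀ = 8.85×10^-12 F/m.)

4.44×10^-8 T

I_d = ε₀ dΦ_E/dt = ε₀ πR² (dE/dt) = (8.85×10^-12)(2.059×10^-3)(6.42×10^11) = 0.01170 A through the full plate area.
With r > R the enclosed displacement current is the full I_d; B = μ₀ I_d / (2πr) = 4.44×10^-8 T.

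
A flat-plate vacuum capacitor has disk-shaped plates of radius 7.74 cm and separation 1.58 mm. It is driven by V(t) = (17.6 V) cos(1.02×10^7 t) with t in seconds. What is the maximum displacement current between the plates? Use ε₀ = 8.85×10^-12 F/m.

(dE/dt)_max = V₀ω/d = 1.136×10^11 V/(m·s); ω = 1.02×10^7 rad/s.
I_d,max = ε₀ A (dE/dt)_max = (8.85×10^-12)(0.01882)(1.136×10^11) = 0.0189 A.

0.0189 A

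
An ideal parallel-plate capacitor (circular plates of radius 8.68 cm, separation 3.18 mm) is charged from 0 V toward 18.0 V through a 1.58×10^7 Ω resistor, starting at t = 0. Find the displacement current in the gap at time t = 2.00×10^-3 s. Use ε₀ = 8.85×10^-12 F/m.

With C = ε₀A/d = (8.85×10^-12)(0.02367)/(3.18×10^-3) = 6.587×10^-11 F, the time constant is τ = RC = 1.041×10^-3 s, so t/τ = 1.921 and e^(−t/τ) = 0.1465.
I_d = I_cond = (V₀/R) e^(−t/τ) = (1.139×10^-6)(0.1465) = 1.67×10^-7 A.

1.67×10^-7 A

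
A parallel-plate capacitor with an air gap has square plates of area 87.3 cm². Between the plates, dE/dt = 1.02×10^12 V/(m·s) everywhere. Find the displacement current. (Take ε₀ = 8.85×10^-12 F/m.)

The displacement current is ε₀ times dΦ_E/dt = ε₀ A dE/dt = (8.85×10^-12)(8.73×10^-3)(1.02×10^12) = 0.0788 A.

0.0788 A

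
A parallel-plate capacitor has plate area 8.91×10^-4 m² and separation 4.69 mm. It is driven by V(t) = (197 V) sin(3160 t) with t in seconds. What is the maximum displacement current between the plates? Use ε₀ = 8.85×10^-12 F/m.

1.05×10^-6 A

C = ε₀A/d = (8.85×10^-12)(8.91×10^-4)/(4.69×10^-3) = 1.681×10^-12 F; ω = 3160 rad/s.
I_d = C dV/dt, so |I_d|_max = C V₀ ω = (1.681×10^-12)(197)(3160) = 1.05×10^-6 A.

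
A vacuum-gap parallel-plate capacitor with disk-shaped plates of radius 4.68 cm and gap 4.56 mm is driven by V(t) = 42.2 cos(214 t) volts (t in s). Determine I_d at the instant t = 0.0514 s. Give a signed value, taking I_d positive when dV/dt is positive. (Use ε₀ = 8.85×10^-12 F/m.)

1.21×10^-7 A

C = ε₀A/d = (8.85×10^-12)(6.881×10^-3)/(4.56×10^-3) = 1.335×10^-11 F. dV/dt = V₀ω·−sin(ωt); at ωt = 10.9996 rad this factor is 1.000.
I_d = C dV/dt = (1.335×10^-11)(42.2)(214)(1.000) = 1.21×10^-7 A.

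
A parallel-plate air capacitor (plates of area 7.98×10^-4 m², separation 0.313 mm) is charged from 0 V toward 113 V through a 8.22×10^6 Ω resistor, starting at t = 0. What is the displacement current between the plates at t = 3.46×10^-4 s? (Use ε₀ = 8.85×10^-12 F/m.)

With C = ε₀A/d = (8.85×10^-12)(7.98×10^-4)/(3.13×10^-4) = 2.256×10^-11 F, the time constant is τ = RC = 1.854×10^-4 s, so t/τ = 1.866 and e^(−t/τ) = 0.1547.
I_d = I_cond = (V₀/R) e^(−t/τ) = (1.375×10^-5)(0.1547) = 2.13×10^-6 A.

2.13×10^-6 A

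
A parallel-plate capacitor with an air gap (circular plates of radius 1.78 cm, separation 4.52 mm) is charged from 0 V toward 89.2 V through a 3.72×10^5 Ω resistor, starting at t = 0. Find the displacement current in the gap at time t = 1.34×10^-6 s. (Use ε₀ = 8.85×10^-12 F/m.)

With C = ε₀A/d = (8.85×10^-12)(9.954×10^-4)/(4.52×10^-3) = 1.949×10^-12 F, the time constant is τ = RC = 7.250×10^-7 s, so t/τ = 1.848 and e^(−t/τ) = 0.1576.
I_d = I_cond = (V₀/R) e^(−t/τ) = (2.398×10^-4)(0.1576) = 3.78×10^-5 A.

3.78×10^-5 A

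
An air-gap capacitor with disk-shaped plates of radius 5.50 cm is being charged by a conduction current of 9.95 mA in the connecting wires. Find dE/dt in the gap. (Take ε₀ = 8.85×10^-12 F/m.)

1.18×10^11 V/(m·s)

Charge continuity gives I_d = I = 9.95×10^-3 A between the plates.
Since I_d = ε₀ A dE/dt, dE/dt = I_d/(ε₀A) = (9.95×10^-3)/((8.85×10^-12)(9.503×10^-3)) = 1.18×10^11 V/(m·s).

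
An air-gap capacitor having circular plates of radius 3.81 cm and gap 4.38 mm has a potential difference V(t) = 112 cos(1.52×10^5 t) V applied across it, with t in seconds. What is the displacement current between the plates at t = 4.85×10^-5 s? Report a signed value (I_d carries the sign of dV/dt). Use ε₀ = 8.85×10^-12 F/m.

-1.39×10^-4 A

dV/dt = (112)(1.52×10^5)·−sin(7.372) = -1.508×10^7 V/s.
I_d = C dV/dt with C = ε₀A/d = (8.85×10^-12)(4.560×10^-3)/(4.38×10^-3) = 9.214×10^-12 F, so I_d = (9.214×10^-12)(-1.508×10^7) = -1.39×10^-4 A.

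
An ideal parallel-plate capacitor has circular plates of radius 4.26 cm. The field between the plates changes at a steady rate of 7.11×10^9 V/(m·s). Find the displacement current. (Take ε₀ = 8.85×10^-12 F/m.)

With a uniform field, Φ_E = EA, so I_d = ε₀ A dE/dt = 3.59×10^-4 A.

3.59×10^-4 A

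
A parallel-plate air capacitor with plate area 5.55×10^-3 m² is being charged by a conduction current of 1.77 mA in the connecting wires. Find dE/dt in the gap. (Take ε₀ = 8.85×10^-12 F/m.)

3.60×10^10 V/(m·s)

The displacement current between the plates equals the conduction current, I_d = 1.77 mA.
Since I_d = ε₀ A dE/dt, dE/dt = I_d/(ε₀A) = (1.77×10^-3)/((8.85×10^-12)(5.55×10^-3)) = 3.60×10^10 V/(m·s).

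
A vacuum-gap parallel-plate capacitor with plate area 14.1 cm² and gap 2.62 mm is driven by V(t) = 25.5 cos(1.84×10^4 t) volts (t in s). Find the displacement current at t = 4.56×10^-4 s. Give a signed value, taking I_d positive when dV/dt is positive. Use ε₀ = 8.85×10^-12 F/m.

dE/dt = (V₀ω/d)·−sin(ωt) with ωt = 8.3904 rad: (25.5)(1.84×10^4)(-0.8595)/(2.62×10^-3) = -1.539×10^8 V/(m·s).
I_d = ε₀ A dE/dt = (8.85×10^-12)(1.41×10^-3)(-1.539×10^8) = -1.92×10^-6 A.

-1.92×10^-6 A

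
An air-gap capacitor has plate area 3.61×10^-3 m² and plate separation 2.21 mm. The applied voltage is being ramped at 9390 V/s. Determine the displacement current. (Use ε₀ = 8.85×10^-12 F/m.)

The field between the plates is E = V/d, so dE/dt = (9390)/(2.21×10^-3 m) = 4.249×10^6 V/(m·s).
I_d = ε₀ A (dE/dt) = (8.85×10^-12)(3.61×10^-3)(4.249×10^6) = 1.36×10^-7 A.

1.36×10^-7 A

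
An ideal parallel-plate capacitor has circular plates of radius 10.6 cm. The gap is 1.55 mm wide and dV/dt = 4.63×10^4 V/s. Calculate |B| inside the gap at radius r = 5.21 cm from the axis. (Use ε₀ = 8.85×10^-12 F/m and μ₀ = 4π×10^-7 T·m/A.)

dE/dt = (dV/dt)/d = 2.987×10^7 V/(m·s); I_d = ε₀(πR²)(dE/dt) = (8.85×10^-12)(0.03530)(2.987×10^7) = 9.332×10^-6 A.
∮B·dl = μ₀ I_d,enc with I_d,enc = I_d r²/R² = 2.254×10^-6 A; so B = μ₀ I_d,enc/(2πr) = 8.65×10^-12 T.

8.65×10^-12 T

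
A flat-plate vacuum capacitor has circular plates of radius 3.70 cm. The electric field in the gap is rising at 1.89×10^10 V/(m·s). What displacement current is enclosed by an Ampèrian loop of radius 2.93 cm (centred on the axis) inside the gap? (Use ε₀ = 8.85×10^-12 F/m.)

I_d = ε₀ dΦ_E/dt = ε₀ πR² (dE/dt) = (8.85×10^-12)(4.301×10^-3)(1.89×10^10) = 7.194×10^-4 A through the full plate area.
Through an area πr² the displacement current is I_d·(πr²/πR²) = I_d (r/R)² = 4.51×10^-4 A.

4.51×10^-4 A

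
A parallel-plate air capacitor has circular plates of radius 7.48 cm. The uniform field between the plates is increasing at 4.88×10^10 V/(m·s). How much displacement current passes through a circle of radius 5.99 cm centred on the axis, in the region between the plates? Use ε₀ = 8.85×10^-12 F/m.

4.87×10^-3 A

Total displacement current: I_d = ε₀(πR²)(dE/dt) = (8.85×10^-12)(0.01758)(4.88×10^10) = 7.592×10^-3 A.
Through an area πr² the displacement current is I_d·(πr²/πR²) = I_d (r/R)² = 4.87×10^-3 A.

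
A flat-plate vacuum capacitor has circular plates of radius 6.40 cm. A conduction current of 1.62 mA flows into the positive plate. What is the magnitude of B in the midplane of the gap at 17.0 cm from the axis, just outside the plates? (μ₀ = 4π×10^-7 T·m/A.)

Between the plates the displacement current equals the wire current: I_d = 1.62 mA = 1.62×10^-3 A.
Outside the plates the loop encloses all of I_d, so B·2πr = μ₀ I_d and B = 1.91×10^-9 T.

1.91×10^-9 T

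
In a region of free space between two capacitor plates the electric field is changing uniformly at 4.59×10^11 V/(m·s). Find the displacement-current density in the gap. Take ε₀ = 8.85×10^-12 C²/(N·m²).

J_d = ε₀ ∂E/∂t, so J_d = 4.06 A/m².

4.06 A/m²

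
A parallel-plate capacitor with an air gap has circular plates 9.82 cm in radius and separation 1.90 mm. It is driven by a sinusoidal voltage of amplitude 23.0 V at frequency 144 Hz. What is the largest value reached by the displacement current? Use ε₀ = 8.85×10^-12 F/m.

(dE/dt)_max = V₀ω/d = 1.095×10^7 V/(m·s); ω = 2πf = 904.8 rad/s.
I_d,max = ε₀ A (dE/dt)_max = (8.85×10^-12)(0.03030)(1.095×10^7) = 2.94×10^-6 A.

2.94×10^-6 A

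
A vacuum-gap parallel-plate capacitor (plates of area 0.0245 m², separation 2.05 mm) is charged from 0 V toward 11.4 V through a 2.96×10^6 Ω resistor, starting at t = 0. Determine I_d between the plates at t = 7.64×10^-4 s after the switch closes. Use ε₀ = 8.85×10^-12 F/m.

3.36×10^-7 A

C = ε₀A/d = (8.85×10^-12)(0.0245)/(2.05×10^-3) = 1.058×10^-10 F and τ = RC = 3.132×10^-4 s. I_d in the gap equals the RC charging current.
I_d(t) = (V₀/R) e^(−t/τ) = 3.851×10^-6 · e^(−2.439) = 3.36×10^-7 A.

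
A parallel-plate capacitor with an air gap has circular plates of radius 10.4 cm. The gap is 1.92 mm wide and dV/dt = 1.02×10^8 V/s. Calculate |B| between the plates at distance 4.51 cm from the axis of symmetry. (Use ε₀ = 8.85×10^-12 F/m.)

1.33×10^-8 T

dE/dt = (dV/dt)/d = 5.313×10^10 V/(m·s); I_d = ε₀(πR²)(dE/dt) = (8.85×10^-12)(0.03398)(5.313×10^10) = 0.01598 A.
∮B·dl = μ₀ I_d,enc with I_d,enc = I_d r²/R² = 3.005×10^-3 A; so B = μ₀ I_d,enc/(2πr) = 1.33×10^-8 T.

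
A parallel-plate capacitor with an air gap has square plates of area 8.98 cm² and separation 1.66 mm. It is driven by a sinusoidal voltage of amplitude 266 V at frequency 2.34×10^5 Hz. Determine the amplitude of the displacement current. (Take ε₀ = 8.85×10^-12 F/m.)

1.87×10^-3 A

The displacement current equals the conduction current C dV/dt, which peaks at C V₀ ω.
With C = ε₀A/d = (8.85×10^-12)(8.98×10^-4)/(1.66×10^-3) = 4.788×10^-12 F and ω = 2πf = 1.470×10^6 rad/s, I_d,max = (4.788×10^-12)(266)(1.470×10^6) = 1.87×10^-3 A.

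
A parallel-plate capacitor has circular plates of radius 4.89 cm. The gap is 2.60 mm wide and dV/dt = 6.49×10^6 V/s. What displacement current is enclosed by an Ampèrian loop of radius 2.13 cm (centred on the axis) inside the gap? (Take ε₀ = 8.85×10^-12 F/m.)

I_d = C dV/dt with C = ε₀πR²/d = 2.557×10^-11 F, so I_d = (2.557×10^-11)(6.49×10^6) = 1.659×10^-4 A.
The field is uniform, so I_d,enc = I_d (r/R)² = (1.659×10^-4)(2.13/4.89)² = 3.15×10^-5 A.

3.15×10^-5 A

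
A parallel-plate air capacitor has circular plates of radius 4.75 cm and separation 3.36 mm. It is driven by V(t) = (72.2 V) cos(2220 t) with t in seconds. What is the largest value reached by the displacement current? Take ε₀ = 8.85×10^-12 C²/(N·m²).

(dE/dt)_max = V₀ω/d = 4.770×10^7 V/(m·s); ω = 2220 rad/s.
I_d,max = ε₀ A (dE/dt)_max = (8.85×10^-12)(7.088×10^-3)(4.770×10^7) = 2.99×10^-6 A.

2.99×10^-6 A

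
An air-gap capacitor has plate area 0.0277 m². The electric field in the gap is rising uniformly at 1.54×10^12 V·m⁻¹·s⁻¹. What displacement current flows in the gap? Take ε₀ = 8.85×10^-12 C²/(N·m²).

0.378 A

With a uniform field, Φ_E = EA, so I_d = ε₀ A dE/dt = 0.378 A.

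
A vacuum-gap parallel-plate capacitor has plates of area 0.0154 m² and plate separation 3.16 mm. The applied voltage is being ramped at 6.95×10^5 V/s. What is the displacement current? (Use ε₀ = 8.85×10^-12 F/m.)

The field between the plates is E = V/d, so dE/dt = (6.95×10^5)/(3.16×10^-3 m) = 2.199×10^8 V/(m·s).
I_d = ε₀ A (dE/dt) = (8.85×10^-12)(0.0154)(2.199×10^8) = 3.00×10^-5 A.

3.00×10^-5 A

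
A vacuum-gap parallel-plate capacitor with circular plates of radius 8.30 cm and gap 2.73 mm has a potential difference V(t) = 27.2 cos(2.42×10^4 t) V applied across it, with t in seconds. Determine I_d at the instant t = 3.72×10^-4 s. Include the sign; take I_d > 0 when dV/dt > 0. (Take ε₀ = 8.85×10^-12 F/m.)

C = ε₀A/d = (8.85×10^-12)(0.02164)/(2.73×10^-3) = 7.015×10^-11 F. dV/dt = V₀ω·−sin(ωt); at ωt = 9.0024 rad this factor is -0.4099.
I_d = C dV/dt = (7.015×10^-11)(27.2)(2.42×10^4)(-0.4099) = -1.89×10^-5 A.

-1.89×10^-5 A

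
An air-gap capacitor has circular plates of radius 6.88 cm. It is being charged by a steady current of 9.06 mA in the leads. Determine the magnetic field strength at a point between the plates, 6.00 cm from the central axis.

Between the plates the displacement current equals the wire current: I_d = 9.06 mA = 9.06×10^-3 A.
For r < R the Ampère–Maxwell law gives B(2πr) = μ₀ I_d (r²/R²), so B = μ₀ I_d r/(2πR²) = (4π×10^-7)(9.06×10^-3)(0.0600)/(2π·0.0688²) = 2.30×10^-8 T.

2.30×10^-8 T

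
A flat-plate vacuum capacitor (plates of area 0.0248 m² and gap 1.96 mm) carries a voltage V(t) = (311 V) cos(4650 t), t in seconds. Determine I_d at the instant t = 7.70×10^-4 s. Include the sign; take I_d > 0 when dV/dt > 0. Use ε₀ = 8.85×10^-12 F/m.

dE/dt = (V₀ω/d)·−sin(ωt) with ωt = 3.5805 rad: (311)(4650)(0.4250)/(1.96×10^-3) = 3.136×10^8 V/(m·s).
I_d = ε₀ A dE/dt = (8.85×10^-12)(0.0248)(3.136×10^8) = 6.88×10^-5 A.

6.88×10^-5 A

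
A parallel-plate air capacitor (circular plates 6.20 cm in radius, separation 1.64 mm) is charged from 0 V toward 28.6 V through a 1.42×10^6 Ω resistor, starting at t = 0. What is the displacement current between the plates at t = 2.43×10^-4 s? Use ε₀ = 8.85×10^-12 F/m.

C = ε₀A/d = (8.85×10^-12)(0.01208)/(1.64×10^-3) = 6.519×10^-11 F and τ = RC = 9.257×10^-5 s. I_d in the gap equals the RC charging current.
I_d(t) = (V₀/R) e^(−t/τ) = 2.014×10^-5 · e^(−2.625) = 1.46×10^-6 A.

1.46×10^-6 A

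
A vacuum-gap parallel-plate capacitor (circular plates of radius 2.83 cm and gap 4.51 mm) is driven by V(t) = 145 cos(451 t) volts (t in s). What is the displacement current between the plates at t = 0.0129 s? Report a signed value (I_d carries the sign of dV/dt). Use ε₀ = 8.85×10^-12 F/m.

dV/dt = (145)(451)·−sin(5.8179) = 2.934×10^4 V/s.
I_d = C dV/dt with C = ε₀A/d = (8.85×10^-12)(2.516×10^-3)/(4.51×10^-3) = 4.937×10^-12 F, so I_d = (4.937×10^-12)(2.934×10^4) = 1.45×10^-7 A.

1.45×10^-7 A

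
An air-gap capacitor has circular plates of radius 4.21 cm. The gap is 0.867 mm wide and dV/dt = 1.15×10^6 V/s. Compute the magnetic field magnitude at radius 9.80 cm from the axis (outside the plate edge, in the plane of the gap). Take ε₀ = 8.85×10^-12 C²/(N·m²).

dE/dt = (dV/dt)/d = 1.326×10^9 V/(m·s); I_d = ε₀(πR²)(dE/dt) = (8.85×10^-12)(5.568×10^-3)(1.326×10^9) = 6.534×10^-5 A.
Outside the plates the loop encloses all of I_d, so B·2πr = μ₀ I_d and B = 1.33×10^-10 T.

1.33×10^-10 T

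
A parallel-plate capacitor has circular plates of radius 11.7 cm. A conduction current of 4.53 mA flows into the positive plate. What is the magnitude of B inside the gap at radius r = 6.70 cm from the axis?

4.43×10^-9 T

By continuity the displacement current in the gap matches the conduction current: I_d = 4.53×10^-3 A.
For r < R the Ampère–Maxwell law gives B(2πr) = μ₀ I_d (r²/R²), so B = μ₀ I_d r/(2πR²) = (4π×10^-7)(4.53×10^-3)(0.0670)/(2π·0.117²) = 4.43×10^-9 T.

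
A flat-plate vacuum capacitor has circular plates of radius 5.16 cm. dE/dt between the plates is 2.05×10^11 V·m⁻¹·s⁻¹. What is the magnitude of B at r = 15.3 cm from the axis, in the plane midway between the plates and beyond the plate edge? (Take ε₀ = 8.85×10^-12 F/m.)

1.98×10^-8 T

I_d = ε₀ dΦ_E/dt = ε₀ πR² (dE/dt) = (8.85×10^-12)(8.365×10^-3)(2.05×10^11) = 0.01518 A through the full plate area.
Outside the plates the loop encloses all of I_d, so B·2πr = μ₀ I_d and B = 1.98×10^-8 T.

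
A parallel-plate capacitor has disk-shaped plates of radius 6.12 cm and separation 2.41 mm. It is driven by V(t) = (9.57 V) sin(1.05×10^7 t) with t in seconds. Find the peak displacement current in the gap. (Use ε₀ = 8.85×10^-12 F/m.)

(dE/dt)_max = V₀ω/d = 4.170×10^10 V/(m·s); ω = 1.05×10^7 rad/s.
I_d,max = ε₀ A (dE/dt)_max = (8.85×10^-12)(0.01177)(4.170×10^10) = 4.34×10^-3 A.

4.34×10^-3 A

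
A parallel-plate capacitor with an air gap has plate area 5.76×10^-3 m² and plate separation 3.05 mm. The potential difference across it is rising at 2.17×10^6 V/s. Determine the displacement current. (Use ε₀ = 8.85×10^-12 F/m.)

C = ε₀A/d = (8.85×10^-12)(5.76×10^-3)/(3.05×10^-3) = 1.671×10^-11 F.
I_d = C dV/dt = (1.671×10^-11)(2.17×10^6) = 3.63×10^-5 A.

3.63×10^-5 A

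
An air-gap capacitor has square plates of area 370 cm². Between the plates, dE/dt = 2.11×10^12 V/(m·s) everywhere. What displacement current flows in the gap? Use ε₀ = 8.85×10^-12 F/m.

I_d = ε₀ A (dE/dt) = (8.85×10^-12)(0.0370 m²)(2.11×10^12) = 0.691 A.

0.691 A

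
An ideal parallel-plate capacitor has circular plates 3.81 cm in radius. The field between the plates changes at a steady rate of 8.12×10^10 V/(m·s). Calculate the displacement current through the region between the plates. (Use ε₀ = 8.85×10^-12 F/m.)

The displacement current is ε₀ times dΦ_E/dt = ε₀ A dE/dt = (8.85×10^-12)(4.560×10^-3)(8.12×10^10) = 3.28×10^-3 A.

3.28×10^-3 A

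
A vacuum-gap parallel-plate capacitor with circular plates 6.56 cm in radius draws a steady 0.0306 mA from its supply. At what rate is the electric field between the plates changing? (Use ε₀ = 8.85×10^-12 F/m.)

2.56×10^8 V/(m·s)

Charge continuity gives I_d = I = 3.06×10^-5 A between the plates.
Since I_d = ε₀ A dE/dt, dE/dt = I_d/(ε₀A) = (3.06×10^-5)/((8.85×10^-12)(0.01352)) = 2.56×10^8 V/(m·s).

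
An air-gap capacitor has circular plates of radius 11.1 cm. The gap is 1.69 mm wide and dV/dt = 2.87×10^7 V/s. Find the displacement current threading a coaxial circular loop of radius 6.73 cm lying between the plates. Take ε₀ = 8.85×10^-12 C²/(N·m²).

dE/dt = (dV/dt)/d = 1.698×10^10 V/(m·s); I_d = ε₀(πR²)(dE/dt) = (8.85×10^-12)(0.03871)(1.698×10^10) = 5.817×10^-3 A.
The field is uniform, so I_d,enc = I_d (r/R)² = (5.817×10^-3)(6.73/11.1)² = 2.14×10^-3 A.

2.14×10^-3 A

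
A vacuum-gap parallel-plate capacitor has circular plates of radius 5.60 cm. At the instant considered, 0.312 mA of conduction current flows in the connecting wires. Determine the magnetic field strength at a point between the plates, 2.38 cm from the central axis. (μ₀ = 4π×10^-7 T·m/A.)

4.74×10^-10 T

By continuity the displacement current in the gap matches the conduction current: I_d = 3.12×10^-4 A.
For r < R the Ampère–Maxwell law gives B(2πr) = μ₀ I_d (r²/R²), so B = μ₀ I_d r/(2πR²) = (4π×10^-7)(3.12×10^-4)(0.0238)/(2π·0.0560²) = 4.74×10^-10 T.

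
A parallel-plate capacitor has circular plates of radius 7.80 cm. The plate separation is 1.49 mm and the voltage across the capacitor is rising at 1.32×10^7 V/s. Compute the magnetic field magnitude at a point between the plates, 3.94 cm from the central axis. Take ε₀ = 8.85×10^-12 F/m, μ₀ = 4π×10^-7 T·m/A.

dE/dt = (dV/dt)/d = 8.859×10^9 V/(m·s); I_d = ε₀(πR²)(dE/dt) = (8.85×10^-12)(0.01911)(8.859×10^9) = 1.498×10^-3 A.
∮B·dl = μ₀ I_d,enc with I_d,enc = I_d r²/R² = 3.822×10^-4 A; so B = μ₀ I_d,enc/(2πr) = 1.94×10^-9 T.

1.94×10^-9 T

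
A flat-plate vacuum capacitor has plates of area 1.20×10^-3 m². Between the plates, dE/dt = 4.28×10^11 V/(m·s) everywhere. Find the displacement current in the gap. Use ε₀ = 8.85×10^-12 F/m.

With a uniform field, Φ_E = EA, so I_d = ε₀ A dE/dt = 4.55×10^-3 A.

4.55×10^-3 A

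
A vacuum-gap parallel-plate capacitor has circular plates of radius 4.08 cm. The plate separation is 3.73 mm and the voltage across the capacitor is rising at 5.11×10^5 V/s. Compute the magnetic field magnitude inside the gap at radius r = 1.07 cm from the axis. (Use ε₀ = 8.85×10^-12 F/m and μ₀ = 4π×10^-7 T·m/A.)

8.15×10^-12 T

With E = V/d, dE/dt = 1.370×10^8 V/(m·s) and πR² = 5.230×10^-3 m², giving I_d = ε₀ πR² dE/dt = 6.341×10^-6 A.
For r < R the Ampère–Maxwell law gives B(2πr) = μ₀ I_d (r²/R²), so B = μ₀ I_d r/(2πR²) = (4π×10^-7)(6.341×10^-6)(0.0107)/(2π·0.0408²) = 8.15×10^-12 T.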